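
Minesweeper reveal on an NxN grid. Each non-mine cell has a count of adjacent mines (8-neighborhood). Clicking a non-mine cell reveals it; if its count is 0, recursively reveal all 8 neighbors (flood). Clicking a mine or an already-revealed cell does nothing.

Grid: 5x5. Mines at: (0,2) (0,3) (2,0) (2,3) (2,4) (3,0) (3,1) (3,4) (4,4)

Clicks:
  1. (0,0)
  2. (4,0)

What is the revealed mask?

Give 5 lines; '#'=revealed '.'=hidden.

Click 1 (0,0) count=0: revealed 4 new [(0,0) (0,1) (1,0) (1,1)] -> total=4
Click 2 (4,0) count=2: revealed 1 new [(4,0)] -> total=5

Answer: ##...
##...
.....
.....
#....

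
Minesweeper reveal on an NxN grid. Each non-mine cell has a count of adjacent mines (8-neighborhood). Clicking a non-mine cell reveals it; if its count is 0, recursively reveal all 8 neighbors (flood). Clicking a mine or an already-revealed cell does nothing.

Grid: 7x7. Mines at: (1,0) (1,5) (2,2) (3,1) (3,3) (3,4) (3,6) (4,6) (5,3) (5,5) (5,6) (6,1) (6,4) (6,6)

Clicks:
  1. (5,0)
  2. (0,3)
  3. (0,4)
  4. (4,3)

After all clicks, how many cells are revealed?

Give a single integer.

Answer: 10

Derivation:
Click 1 (5,0) count=1: revealed 1 new [(5,0)] -> total=1
Click 2 (0,3) count=0: revealed 8 new [(0,1) (0,2) (0,3) (0,4) (1,1) (1,2) (1,3) (1,4)] -> total=9
Click 3 (0,4) count=1: revealed 0 new [(none)] -> total=9
Click 4 (4,3) count=3: revealed 1 new [(4,3)] -> total=10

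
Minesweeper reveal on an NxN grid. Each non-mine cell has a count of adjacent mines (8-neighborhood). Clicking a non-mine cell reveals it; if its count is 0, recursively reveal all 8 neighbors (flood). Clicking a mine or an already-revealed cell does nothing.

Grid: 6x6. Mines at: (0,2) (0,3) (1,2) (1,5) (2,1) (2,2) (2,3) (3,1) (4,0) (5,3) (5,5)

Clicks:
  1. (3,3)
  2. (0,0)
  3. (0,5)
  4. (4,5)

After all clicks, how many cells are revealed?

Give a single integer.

Answer: 7

Derivation:
Click 1 (3,3) count=2: revealed 1 new [(3,3)] -> total=1
Click 2 (0,0) count=0: revealed 4 new [(0,0) (0,1) (1,0) (1,1)] -> total=5
Click 3 (0,5) count=1: revealed 1 new [(0,5)] -> total=6
Click 4 (4,5) count=1: revealed 1 new [(4,5)] -> total=7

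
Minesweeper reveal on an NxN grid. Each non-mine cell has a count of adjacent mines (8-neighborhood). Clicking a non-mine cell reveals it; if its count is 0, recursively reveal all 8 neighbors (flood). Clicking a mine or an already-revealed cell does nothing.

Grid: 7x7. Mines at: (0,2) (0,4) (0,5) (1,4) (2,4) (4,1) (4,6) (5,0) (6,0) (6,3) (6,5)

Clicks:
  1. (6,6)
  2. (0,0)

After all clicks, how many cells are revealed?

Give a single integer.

Answer: 15

Derivation:
Click 1 (6,6) count=1: revealed 1 new [(6,6)] -> total=1
Click 2 (0,0) count=0: revealed 14 new [(0,0) (0,1) (1,0) (1,1) (1,2) (1,3) (2,0) (2,1) (2,2) (2,3) (3,0) (3,1) (3,2) (3,3)] -> total=15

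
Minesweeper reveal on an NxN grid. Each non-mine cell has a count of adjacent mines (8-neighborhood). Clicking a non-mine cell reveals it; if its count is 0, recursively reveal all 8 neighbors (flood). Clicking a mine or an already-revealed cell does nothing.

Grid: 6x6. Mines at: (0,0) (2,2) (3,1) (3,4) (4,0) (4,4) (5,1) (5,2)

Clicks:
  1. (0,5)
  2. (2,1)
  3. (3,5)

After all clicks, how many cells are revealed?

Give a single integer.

Answer: 15

Derivation:
Click 1 (0,5) count=0: revealed 13 new [(0,1) (0,2) (0,3) (0,4) (0,5) (1,1) (1,2) (1,3) (1,4) (1,5) (2,3) (2,4) (2,5)] -> total=13
Click 2 (2,1) count=2: revealed 1 new [(2,1)] -> total=14
Click 3 (3,5) count=2: revealed 1 new [(3,5)] -> total=15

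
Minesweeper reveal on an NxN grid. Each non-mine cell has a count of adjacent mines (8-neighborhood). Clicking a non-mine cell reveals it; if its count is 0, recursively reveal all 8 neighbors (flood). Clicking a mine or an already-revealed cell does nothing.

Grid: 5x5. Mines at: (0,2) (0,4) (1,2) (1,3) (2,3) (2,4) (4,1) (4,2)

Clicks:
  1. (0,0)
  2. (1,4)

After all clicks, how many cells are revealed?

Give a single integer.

Answer: 9

Derivation:
Click 1 (0,0) count=0: revealed 8 new [(0,0) (0,1) (1,0) (1,1) (2,0) (2,1) (3,0) (3,1)] -> total=8
Click 2 (1,4) count=4: revealed 1 new [(1,4)] -> total=9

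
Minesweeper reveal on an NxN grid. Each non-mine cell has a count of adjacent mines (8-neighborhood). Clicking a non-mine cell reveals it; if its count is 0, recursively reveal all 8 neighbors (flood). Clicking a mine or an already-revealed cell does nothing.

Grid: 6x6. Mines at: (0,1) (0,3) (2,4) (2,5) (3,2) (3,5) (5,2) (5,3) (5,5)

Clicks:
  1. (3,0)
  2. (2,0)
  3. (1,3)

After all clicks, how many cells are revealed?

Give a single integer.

Click 1 (3,0) count=0: revealed 10 new [(1,0) (1,1) (2,0) (2,1) (3,0) (3,1) (4,0) (4,1) (5,0) (5,1)] -> total=10
Click 2 (2,0) count=0: revealed 0 new [(none)] -> total=10
Click 3 (1,3) count=2: revealed 1 new [(1,3)] -> total=11

Answer: 11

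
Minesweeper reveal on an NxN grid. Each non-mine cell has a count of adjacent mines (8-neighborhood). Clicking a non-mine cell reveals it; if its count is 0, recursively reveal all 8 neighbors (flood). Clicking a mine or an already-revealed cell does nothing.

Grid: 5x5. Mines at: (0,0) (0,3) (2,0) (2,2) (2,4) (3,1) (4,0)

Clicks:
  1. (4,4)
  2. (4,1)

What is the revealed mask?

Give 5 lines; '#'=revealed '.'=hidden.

Answer: .....
.....
.....
..###
.####

Derivation:
Click 1 (4,4) count=0: revealed 6 new [(3,2) (3,3) (3,4) (4,2) (4,3) (4,4)] -> total=6
Click 2 (4,1) count=2: revealed 1 new [(4,1)] -> total=7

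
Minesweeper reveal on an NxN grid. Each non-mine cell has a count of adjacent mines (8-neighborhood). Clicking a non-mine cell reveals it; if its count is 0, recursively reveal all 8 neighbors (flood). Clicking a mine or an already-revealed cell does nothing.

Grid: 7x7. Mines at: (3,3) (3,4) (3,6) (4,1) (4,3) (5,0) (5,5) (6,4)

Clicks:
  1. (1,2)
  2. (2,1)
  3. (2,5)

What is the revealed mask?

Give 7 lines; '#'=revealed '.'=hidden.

Answer: #######
#######
#######
###....
.......
.......
.......

Derivation:
Click 1 (1,2) count=0: revealed 24 new [(0,0) (0,1) (0,2) (0,3) (0,4) (0,5) (0,6) (1,0) (1,1) (1,2) (1,3) (1,4) (1,5) (1,6) (2,0) (2,1) (2,2) (2,3) (2,4) (2,5) (2,6) (3,0) (3,1) (3,2)] -> total=24
Click 2 (2,1) count=0: revealed 0 new [(none)] -> total=24
Click 3 (2,5) count=2: revealed 0 new [(none)] -> total=24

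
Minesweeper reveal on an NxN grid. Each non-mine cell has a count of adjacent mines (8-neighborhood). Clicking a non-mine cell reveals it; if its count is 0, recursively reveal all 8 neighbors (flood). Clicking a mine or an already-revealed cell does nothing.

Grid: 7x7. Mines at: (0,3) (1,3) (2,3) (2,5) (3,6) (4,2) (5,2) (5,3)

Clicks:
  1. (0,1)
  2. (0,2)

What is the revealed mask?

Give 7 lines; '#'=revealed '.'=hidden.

Click 1 (0,1) count=0: revealed 18 new [(0,0) (0,1) (0,2) (1,0) (1,1) (1,2) (2,0) (2,1) (2,2) (3,0) (3,1) (3,2) (4,0) (4,1) (5,0) (5,1) (6,0) (6,1)] -> total=18
Click 2 (0,2) count=2: revealed 0 new [(none)] -> total=18

Answer: ###....
###....
###....
###....
##.....
##.....
##.....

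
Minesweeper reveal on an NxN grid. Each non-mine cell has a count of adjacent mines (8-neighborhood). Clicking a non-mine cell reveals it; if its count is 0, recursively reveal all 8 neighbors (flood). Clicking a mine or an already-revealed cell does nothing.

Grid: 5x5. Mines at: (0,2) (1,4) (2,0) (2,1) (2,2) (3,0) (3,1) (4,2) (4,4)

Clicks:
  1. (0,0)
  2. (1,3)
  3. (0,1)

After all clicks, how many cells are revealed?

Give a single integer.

Answer: 5

Derivation:
Click 1 (0,0) count=0: revealed 4 new [(0,0) (0,1) (1,0) (1,1)] -> total=4
Click 2 (1,3) count=3: revealed 1 new [(1,3)] -> total=5
Click 3 (0,1) count=1: revealed 0 new [(none)] -> total=5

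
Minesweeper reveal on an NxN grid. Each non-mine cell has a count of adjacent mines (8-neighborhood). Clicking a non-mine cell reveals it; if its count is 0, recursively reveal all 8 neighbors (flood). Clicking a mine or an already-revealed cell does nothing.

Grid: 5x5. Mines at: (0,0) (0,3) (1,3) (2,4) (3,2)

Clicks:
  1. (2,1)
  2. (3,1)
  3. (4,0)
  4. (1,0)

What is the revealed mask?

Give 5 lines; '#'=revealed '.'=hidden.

Answer: .....
##...
##...
##...
##...

Derivation:
Click 1 (2,1) count=1: revealed 1 new [(2,1)] -> total=1
Click 2 (3,1) count=1: revealed 1 new [(3,1)] -> total=2
Click 3 (4,0) count=0: revealed 6 new [(1,0) (1,1) (2,0) (3,0) (4,0) (4,1)] -> total=8
Click 4 (1,0) count=1: revealed 0 new [(none)] -> total=8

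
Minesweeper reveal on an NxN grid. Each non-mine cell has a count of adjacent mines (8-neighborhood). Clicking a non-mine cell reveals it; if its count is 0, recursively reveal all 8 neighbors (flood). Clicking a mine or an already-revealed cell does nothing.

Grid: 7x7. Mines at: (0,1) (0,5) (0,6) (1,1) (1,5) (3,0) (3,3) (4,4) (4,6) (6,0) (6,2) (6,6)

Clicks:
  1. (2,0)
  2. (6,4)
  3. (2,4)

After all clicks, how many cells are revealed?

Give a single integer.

Click 1 (2,0) count=2: revealed 1 new [(2,0)] -> total=1
Click 2 (6,4) count=0: revealed 6 new [(5,3) (5,4) (5,5) (6,3) (6,4) (6,5)] -> total=7
Click 3 (2,4) count=2: revealed 1 new [(2,4)] -> total=8

Answer: 8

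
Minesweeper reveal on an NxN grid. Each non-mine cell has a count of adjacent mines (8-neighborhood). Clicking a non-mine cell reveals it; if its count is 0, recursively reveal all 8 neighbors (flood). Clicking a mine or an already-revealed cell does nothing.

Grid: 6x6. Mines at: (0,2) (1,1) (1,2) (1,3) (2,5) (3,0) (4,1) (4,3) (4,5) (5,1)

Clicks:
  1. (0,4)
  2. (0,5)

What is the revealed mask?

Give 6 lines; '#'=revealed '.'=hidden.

Answer: ....##
....##
......
......
......
......

Derivation:
Click 1 (0,4) count=1: revealed 1 new [(0,4)] -> total=1
Click 2 (0,5) count=0: revealed 3 new [(0,5) (1,4) (1,5)] -> total=4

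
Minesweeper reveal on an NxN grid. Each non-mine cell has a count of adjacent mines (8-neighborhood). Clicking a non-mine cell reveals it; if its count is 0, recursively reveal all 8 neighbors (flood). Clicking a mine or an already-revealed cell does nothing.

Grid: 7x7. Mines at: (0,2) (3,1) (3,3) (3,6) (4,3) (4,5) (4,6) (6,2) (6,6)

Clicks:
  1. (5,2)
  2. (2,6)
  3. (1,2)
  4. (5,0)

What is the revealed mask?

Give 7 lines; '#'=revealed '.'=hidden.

Click 1 (5,2) count=2: revealed 1 new [(5,2)] -> total=1
Click 2 (2,6) count=1: revealed 1 new [(2,6)] -> total=2
Click 3 (1,2) count=1: revealed 1 new [(1,2)] -> total=3
Click 4 (5,0) count=0: revealed 6 new [(4,0) (4,1) (5,0) (5,1) (6,0) (6,1)] -> total=9

Answer: .......
..#....
......#
.......
##.....
###....
##.....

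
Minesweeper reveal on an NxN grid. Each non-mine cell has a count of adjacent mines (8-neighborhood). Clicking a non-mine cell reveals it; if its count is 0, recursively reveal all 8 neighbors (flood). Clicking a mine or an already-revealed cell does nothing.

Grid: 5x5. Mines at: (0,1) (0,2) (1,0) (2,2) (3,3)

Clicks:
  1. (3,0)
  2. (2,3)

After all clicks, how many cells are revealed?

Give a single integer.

Answer: 9

Derivation:
Click 1 (3,0) count=0: revealed 8 new [(2,0) (2,1) (3,0) (3,1) (3,2) (4,0) (4,1) (4,2)] -> total=8
Click 2 (2,3) count=2: revealed 1 new [(2,3)] -> total=9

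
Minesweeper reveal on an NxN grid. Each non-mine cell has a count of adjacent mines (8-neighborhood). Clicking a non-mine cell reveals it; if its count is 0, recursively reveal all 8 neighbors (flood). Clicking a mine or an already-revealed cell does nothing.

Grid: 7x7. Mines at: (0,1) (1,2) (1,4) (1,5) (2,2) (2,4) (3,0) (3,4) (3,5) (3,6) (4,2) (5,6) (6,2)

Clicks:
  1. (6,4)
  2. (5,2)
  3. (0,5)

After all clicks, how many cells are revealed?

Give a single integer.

Answer: 11

Derivation:
Click 1 (6,4) count=0: revealed 9 new [(4,3) (4,4) (4,5) (5,3) (5,4) (5,5) (6,3) (6,4) (6,5)] -> total=9
Click 2 (5,2) count=2: revealed 1 new [(5,2)] -> total=10
Click 3 (0,5) count=2: revealed 1 new [(0,5)] -> total=11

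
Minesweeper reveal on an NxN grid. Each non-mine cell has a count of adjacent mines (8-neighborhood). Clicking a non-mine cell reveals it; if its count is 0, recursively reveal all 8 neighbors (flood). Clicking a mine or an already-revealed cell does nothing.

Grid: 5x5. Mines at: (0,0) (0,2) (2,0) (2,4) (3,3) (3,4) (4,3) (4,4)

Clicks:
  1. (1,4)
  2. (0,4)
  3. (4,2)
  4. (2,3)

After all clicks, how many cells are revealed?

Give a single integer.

Answer: 6

Derivation:
Click 1 (1,4) count=1: revealed 1 new [(1,4)] -> total=1
Click 2 (0,4) count=0: revealed 3 new [(0,3) (0,4) (1,3)] -> total=4
Click 3 (4,2) count=2: revealed 1 new [(4,2)] -> total=5
Click 4 (2,3) count=3: revealed 1 new [(2,3)] -> total=6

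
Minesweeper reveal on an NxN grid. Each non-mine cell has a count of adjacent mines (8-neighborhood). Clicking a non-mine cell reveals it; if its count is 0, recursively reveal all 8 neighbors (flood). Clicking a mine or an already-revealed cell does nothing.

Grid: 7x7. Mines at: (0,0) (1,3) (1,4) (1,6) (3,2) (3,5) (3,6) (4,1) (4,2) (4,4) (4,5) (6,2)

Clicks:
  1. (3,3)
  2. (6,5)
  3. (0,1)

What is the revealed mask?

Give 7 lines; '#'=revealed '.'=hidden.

Answer: .#.....
.......
.......
...#...
.......
...####
...####

Derivation:
Click 1 (3,3) count=3: revealed 1 new [(3,3)] -> total=1
Click 2 (6,5) count=0: revealed 8 new [(5,3) (5,4) (5,5) (5,6) (6,3) (6,4) (6,5) (6,6)] -> total=9
Click 3 (0,1) count=1: revealed 1 new [(0,1)] -> total=10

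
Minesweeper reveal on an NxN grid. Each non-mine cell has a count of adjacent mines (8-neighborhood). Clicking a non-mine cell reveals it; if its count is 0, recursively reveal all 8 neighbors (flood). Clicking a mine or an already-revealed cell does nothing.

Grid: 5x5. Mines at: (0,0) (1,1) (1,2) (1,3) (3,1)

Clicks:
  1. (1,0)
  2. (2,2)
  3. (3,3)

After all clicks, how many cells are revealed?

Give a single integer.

Answer: 10

Derivation:
Click 1 (1,0) count=2: revealed 1 new [(1,0)] -> total=1
Click 2 (2,2) count=4: revealed 1 new [(2,2)] -> total=2
Click 3 (3,3) count=0: revealed 8 new [(2,3) (2,4) (3,2) (3,3) (3,4) (4,2) (4,3) (4,4)] -> total=10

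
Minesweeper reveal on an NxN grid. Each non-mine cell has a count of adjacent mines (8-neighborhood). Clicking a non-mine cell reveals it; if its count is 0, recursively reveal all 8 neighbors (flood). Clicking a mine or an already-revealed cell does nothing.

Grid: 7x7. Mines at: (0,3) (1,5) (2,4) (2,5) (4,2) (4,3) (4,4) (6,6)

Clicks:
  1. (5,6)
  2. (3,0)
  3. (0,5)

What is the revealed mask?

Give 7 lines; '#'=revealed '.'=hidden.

Answer: ###..#.
####...
####...
####...
##.....
#######
######.

Derivation:
Click 1 (5,6) count=1: revealed 1 new [(5,6)] -> total=1
Click 2 (3,0) count=0: revealed 29 new [(0,0) (0,1) (0,2) (1,0) (1,1) (1,2) (1,3) (2,0) (2,1) (2,2) (2,3) (3,0) (3,1) (3,2) (3,3) (4,0) (4,1) (5,0) (5,1) (5,2) (5,3) (5,4) (5,5) (6,0) (6,1) (6,2) (6,3) (6,4) (6,5)] -> total=30
Click 3 (0,5) count=1: revealed 1 new [(0,5)] -> total=31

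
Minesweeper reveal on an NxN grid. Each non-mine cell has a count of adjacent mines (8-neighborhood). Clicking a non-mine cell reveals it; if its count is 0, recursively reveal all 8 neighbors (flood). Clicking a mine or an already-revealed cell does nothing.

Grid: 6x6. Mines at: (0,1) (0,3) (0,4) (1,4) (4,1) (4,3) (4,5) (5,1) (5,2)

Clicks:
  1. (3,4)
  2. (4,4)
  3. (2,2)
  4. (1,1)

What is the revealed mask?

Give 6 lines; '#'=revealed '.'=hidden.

Click 1 (3,4) count=2: revealed 1 new [(3,4)] -> total=1
Click 2 (4,4) count=2: revealed 1 new [(4,4)] -> total=2
Click 3 (2,2) count=0: revealed 12 new [(1,0) (1,1) (1,2) (1,3) (2,0) (2,1) (2,2) (2,3) (3,0) (3,1) (3,2) (3,3)] -> total=14
Click 4 (1,1) count=1: revealed 0 new [(none)] -> total=14

Answer: ......
####..
####..
#####.
....#.
......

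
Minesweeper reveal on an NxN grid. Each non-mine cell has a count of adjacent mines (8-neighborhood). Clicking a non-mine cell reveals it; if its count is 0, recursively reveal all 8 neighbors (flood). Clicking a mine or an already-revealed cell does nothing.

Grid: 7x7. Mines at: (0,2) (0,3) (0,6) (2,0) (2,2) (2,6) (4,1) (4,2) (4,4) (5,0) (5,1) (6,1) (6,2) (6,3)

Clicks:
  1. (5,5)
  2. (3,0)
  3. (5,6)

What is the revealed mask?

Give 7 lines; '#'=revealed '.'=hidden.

Click 1 (5,5) count=1: revealed 1 new [(5,5)] -> total=1
Click 2 (3,0) count=2: revealed 1 new [(3,0)] -> total=2
Click 3 (5,6) count=0: revealed 9 new [(3,5) (3,6) (4,5) (4,6) (5,4) (5,6) (6,4) (6,5) (6,6)] -> total=11

Answer: .......
.......
.......
#....##
.....##
....###
....###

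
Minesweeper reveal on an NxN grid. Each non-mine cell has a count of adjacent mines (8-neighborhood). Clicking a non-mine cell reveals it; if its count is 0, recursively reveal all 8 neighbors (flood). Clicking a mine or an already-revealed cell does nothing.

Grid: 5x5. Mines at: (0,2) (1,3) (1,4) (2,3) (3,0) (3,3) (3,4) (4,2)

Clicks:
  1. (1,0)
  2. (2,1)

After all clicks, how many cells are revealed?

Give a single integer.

Answer: 6

Derivation:
Click 1 (1,0) count=0: revealed 6 new [(0,0) (0,1) (1,0) (1,1) (2,0) (2,1)] -> total=6
Click 2 (2,1) count=1: revealed 0 new [(none)] -> total=6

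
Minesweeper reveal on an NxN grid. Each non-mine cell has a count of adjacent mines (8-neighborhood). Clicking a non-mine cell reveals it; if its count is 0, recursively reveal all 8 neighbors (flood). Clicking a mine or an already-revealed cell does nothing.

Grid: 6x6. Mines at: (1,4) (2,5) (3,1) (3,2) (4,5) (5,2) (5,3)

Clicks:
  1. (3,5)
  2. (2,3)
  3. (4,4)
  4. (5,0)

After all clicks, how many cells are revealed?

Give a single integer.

Answer: 7

Derivation:
Click 1 (3,5) count=2: revealed 1 new [(3,5)] -> total=1
Click 2 (2,3) count=2: revealed 1 new [(2,3)] -> total=2
Click 3 (4,4) count=2: revealed 1 new [(4,4)] -> total=3
Click 4 (5,0) count=0: revealed 4 new [(4,0) (4,1) (5,0) (5,1)] -> total=7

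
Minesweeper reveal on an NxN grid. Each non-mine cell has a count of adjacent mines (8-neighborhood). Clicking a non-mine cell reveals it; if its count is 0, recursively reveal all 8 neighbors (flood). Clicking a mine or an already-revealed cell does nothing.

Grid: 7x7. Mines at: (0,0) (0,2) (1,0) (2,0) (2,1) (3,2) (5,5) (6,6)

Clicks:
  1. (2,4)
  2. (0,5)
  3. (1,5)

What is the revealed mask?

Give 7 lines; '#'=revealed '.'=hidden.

Click 1 (2,4) count=0: revealed 20 new [(0,3) (0,4) (0,5) (0,6) (1,3) (1,4) (1,5) (1,6) (2,3) (2,4) (2,5) (2,6) (3,3) (3,4) (3,5) (3,6) (4,3) (4,4) (4,5) (4,6)] -> total=20
Click 2 (0,5) count=0: revealed 0 new [(none)] -> total=20
Click 3 (1,5) count=0: revealed 0 new [(none)] -> total=20

Answer: ...####
...####
...####
...####
...####
.......
.......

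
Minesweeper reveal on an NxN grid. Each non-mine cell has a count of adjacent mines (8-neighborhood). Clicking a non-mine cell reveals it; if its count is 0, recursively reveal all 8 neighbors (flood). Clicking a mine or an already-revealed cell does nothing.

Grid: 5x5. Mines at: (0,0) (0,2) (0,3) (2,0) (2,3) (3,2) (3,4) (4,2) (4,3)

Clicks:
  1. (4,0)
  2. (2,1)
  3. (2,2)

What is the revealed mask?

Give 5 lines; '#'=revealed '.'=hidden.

Click 1 (4,0) count=0: revealed 4 new [(3,0) (3,1) (4,0) (4,1)] -> total=4
Click 2 (2,1) count=2: revealed 1 new [(2,1)] -> total=5
Click 3 (2,2) count=2: revealed 1 new [(2,2)] -> total=6

Answer: .....
.....
.##..
##...
##...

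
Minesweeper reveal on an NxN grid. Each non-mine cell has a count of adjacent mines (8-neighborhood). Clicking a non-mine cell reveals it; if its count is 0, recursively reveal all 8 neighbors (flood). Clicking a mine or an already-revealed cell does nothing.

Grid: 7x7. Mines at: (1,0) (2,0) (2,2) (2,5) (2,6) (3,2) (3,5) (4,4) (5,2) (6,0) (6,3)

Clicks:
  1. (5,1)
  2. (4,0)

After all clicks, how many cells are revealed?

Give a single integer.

Answer: 6

Derivation:
Click 1 (5,1) count=2: revealed 1 new [(5,1)] -> total=1
Click 2 (4,0) count=0: revealed 5 new [(3,0) (3,1) (4,0) (4,1) (5,0)] -> total=6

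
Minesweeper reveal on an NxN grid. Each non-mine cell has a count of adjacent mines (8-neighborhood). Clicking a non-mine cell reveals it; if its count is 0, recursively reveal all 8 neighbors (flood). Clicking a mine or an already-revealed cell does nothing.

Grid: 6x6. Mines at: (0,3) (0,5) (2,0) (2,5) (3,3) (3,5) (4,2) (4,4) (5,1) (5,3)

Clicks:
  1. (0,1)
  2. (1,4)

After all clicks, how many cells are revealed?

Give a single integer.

Click 1 (0,1) count=0: revealed 6 new [(0,0) (0,1) (0,2) (1,0) (1,1) (1,2)] -> total=6
Click 2 (1,4) count=3: revealed 1 new [(1,4)] -> total=7

Answer: 7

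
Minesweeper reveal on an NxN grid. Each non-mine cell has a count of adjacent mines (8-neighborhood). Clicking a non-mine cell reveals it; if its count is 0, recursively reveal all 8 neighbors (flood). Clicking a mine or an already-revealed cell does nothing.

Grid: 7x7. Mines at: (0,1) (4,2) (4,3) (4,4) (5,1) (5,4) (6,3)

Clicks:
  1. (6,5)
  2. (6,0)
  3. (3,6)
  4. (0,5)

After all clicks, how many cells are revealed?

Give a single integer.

Click 1 (6,5) count=1: revealed 1 new [(6,5)] -> total=1
Click 2 (6,0) count=1: revealed 1 new [(6,0)] -> total=2
Click 3 (3,6) count=0: revealed 33 new [(0,2) (0,3) (0,4) (0,5) (0,6) (1,0) (1,1) (1,2) (1,3) (1,4) (1,5) (1,6) (2,0) (2,1) (2,2) (2,3) (2,4) (2,5) (2,6) (3,0) (3,1) (3,2) (3,3) (3,4) (3,5) (3,6) (4,0) (4,1) (4,5) (4,6) (5,5) (5,6) (6,6)] -> total=35
Click 4 (0,5) count=0: revealed 0 new [(none)] -> total=35

Answer: 35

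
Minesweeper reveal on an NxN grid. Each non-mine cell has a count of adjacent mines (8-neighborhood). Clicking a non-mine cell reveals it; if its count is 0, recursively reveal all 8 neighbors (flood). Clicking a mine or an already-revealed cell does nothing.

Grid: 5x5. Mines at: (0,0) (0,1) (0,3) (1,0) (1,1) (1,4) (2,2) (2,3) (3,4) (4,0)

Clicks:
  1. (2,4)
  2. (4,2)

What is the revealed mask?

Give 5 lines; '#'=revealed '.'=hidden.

Click 1 (2,4) count=3: revealed 1 new [(2,4)] -> total=1
Click 2 (4,2) count=0: revealed 6 new [(3,1) (3,2) (3,3) (4,1) (4,2) (4,3)] -> total=7

Answer: .....
.....
....#
.###.
.###.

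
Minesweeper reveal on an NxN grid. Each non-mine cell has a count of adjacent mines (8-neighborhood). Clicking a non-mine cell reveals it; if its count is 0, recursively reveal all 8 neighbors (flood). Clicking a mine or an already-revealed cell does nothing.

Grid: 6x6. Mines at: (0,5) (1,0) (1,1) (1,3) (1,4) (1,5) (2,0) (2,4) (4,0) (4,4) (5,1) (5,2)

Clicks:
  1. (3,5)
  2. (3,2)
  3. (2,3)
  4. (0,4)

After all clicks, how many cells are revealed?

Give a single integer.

Click 1 (3,5) count=2: revealed 1 new [(3,5)] -> total=1
Click 2 (3,2) count=0: revealed 9 new [(2,1) (2,2) (2,3) (3,1) (3,2) (3,3) (4,1) (4,2) (4,3)] -> total=10
Click 3 (2,3) count=3: revealed 0 new [(none)] -> total=10
Click 4 (0,4) count=4: revealed 1 new [(0,4)] -> total=11

Answer: 11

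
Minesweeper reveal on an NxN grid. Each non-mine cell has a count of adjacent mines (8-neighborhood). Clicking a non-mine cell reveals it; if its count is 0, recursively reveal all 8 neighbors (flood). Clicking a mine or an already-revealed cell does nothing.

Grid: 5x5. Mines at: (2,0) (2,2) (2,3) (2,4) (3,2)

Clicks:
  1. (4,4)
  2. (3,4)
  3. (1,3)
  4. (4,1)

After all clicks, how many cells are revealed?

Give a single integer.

Click 1 (4,4) count=0: revealed 4 new [(3,3) (3,4) (4,3) (4,4)] -> total=4
Click 2 (3,4) count=2: revealed 0 new [(none)] -> total=4
Click 3 (1,3) count=3: revealed 1 new [(1,3)] -> total=5
Click 4 (4,1) count=1: revealed 1 new [(4,1)] -> total=6

Answer: 6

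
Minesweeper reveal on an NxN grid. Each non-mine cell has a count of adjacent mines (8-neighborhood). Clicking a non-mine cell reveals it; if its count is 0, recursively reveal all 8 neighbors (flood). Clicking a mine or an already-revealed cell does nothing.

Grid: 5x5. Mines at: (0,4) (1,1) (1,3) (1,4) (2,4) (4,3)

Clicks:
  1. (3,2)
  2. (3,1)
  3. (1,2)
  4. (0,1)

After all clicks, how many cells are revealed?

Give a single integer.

Answer: 11

Derivation:
Click 1 (3,2) count=1: revealed 1 new [(3,2)] -> total=1
Click 2 (3,1) count=0: revealed 8 new [(2,0) (2,1) (2,2) (3,0) (3,1) (4,0) (4,1) (4,2)] -> total=9
Click 3 (1,2) count=2: revealed 1 new [(1,2)] -> total=10
Click 4 (0,1) count=1: revealed 1 new [(0,1)] -> total=11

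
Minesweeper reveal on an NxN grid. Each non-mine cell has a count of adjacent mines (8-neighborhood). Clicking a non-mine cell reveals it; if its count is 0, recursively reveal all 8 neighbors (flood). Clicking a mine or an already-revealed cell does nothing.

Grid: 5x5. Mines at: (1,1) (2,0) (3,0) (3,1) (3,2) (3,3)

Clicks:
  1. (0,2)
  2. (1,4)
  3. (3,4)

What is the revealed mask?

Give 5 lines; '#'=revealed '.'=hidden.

Answer: ..###
..###
..###
....#
.....

Derivation:
Click 1 (0,2) count=1: revealed 1 new [(0,2)] -> total=1
Click 2 (1,4) count=0: revealed 8 new [(0,3) (0,4) (1,2) (1,3) (1,4) (2,2) (2,3) (2,4)] -> total=9
Click 3 (3,4) count=1: revealed 1 new [(3,4)] -> total=10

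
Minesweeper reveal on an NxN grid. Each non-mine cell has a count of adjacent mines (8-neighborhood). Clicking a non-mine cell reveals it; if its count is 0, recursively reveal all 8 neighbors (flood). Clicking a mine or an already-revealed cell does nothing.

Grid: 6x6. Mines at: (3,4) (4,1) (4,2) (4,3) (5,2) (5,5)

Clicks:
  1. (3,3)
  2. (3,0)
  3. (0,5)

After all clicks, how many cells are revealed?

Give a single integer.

Click 1 (3,3) count=3: revealed 1 new [(3,3)] -> total=1
Click 2 (3,0) count=1: revealed 1 new [(3,0)] -> total=2
Click 3 (0,5) count=0: revealed 20 new [(0,0) (0,1) (0,2) (0,3) (0,4) (0,5) (1,0) (1,1) (1,2) (1,3) (1,4) (1,5) (2,0) (2,1) (2,2) (2,3) (2,4) (2,5) (3,1) (3,2)] -> total=22

Answer: 22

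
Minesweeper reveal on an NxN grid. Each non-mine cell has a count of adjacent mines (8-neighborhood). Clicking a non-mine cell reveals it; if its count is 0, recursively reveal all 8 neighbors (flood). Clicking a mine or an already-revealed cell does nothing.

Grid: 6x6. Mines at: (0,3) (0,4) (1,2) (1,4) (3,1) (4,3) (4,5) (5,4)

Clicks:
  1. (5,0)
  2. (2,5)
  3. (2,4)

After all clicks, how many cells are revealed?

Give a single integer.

Answer: 8

Derivation:
Click 1 (5,0) count=0: revealed 6 new [(4,0) (4,1) (4,2) (5,0) (5,1) (5,2)] -> total=6
Click 2 (2,5) count=1: revealed 1 new [(2,5)] -> total=7
Click 3 (2,4) count=1: revealed 1 new [(2,4)] -> total=8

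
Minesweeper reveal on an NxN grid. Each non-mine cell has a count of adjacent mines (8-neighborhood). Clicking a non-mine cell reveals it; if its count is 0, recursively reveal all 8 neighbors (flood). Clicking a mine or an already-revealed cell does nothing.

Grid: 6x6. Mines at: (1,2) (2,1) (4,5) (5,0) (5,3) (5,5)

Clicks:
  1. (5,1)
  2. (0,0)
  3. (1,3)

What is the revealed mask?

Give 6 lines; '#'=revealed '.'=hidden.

Answer: ##....
##.#..
......
......
......
.#....

Derivation:
Click 1 (5,1) count=1: revealed 1 new [(5,1)] -> total=1
Click 2 (0,0) count=0: revealed 4 new [(0,0) (0,1) (1,0) (1,1)] -> total=5
Click 3 (1,3) count=1: revealed 1 new [(1,3)] -> total=6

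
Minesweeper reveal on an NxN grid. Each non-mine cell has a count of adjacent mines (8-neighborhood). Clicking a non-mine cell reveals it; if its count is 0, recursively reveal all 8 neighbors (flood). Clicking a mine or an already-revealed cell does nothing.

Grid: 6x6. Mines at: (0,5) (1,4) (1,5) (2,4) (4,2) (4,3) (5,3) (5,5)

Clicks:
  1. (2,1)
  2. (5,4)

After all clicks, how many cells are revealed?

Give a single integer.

Answer: 21

Derivation:
Click 1 (2,1) count=0: revealed 20 new [(0,0) (0,1) (0,2) (0,3) (1,0) (1,1) (1,2) (1,3) (2,0) (2,1) (2,2) (2,3) (3,0) (3,1) (3,2) (3,3) (4,0) (4,1) (5,0) (5,1)] -> total=20
Click 2 (5,4) count=3: revealed 1 new [(5,4)] -> total=21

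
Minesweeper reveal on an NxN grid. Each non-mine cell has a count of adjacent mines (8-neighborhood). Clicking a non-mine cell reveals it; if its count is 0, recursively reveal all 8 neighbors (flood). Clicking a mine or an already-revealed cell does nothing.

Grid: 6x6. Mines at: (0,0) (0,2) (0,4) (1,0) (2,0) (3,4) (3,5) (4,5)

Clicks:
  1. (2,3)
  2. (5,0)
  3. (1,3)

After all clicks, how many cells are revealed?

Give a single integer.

Click 1 (2,3) count=1: revealed 1 new [(2,3)] -> total=1
Click 2 (5,0) count=0: revealed 19 new [(1,1) (1,2) (1,3) (2,1) (2,2) (3,0) (3,1) (3,2) (3,3) (4,0) (4,1) (4,2) (4,3) (4,4) (5,0) (5,1) (5,2) (5,3) (5,4)] -> total=20
Click 3 (1,3) count=2: revealed 0 new [(none)] -> total=20

Answer: 20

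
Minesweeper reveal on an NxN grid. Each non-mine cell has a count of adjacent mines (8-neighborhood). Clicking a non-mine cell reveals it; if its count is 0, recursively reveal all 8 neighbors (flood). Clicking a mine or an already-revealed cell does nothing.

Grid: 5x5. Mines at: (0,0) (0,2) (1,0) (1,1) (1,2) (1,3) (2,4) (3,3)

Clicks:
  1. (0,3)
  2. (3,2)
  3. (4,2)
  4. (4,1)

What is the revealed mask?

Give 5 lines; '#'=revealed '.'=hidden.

Answer: ...#.
.....
###..
###..
###..

Derivation:
Click 1 (0,3) count=3: revealed 1 new [(0,3)] -> total=1
Click 2 (3,2) count=1: revealed 1 new [(3,2)] -> total=2
Click 3 (4,2) count=1: revealed 1 new [(4,2)] -> total=3
Click 4 (4,1) count=0: revealed 7 new [(2,0) (2,1) (2,2) (3,0) (3,1) (4,0) (4,1)] -> total=10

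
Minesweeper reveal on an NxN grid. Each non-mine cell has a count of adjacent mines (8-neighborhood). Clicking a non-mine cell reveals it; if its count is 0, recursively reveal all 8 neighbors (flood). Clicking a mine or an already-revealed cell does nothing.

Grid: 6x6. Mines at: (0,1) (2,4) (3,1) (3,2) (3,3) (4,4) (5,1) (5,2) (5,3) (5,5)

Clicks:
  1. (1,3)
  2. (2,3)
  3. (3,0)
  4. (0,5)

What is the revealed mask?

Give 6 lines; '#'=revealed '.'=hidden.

Click 1 (1,3) count=1: revealed 1 new [(1,3)] -> total=1
Click 2 (2,3) count=3: revealed 1 new [(2,3)] -> total=2
Click 3 (3,0) count=1: revealed 1 new [(3,0)] -> total=3
Click 4 (0,5) count=0: revealed 7 new [(0,2) (0,3) (0,4) (0,5) (1,2) (1,4) (1,5)] -> total=10

Answer: ..####
..####
...#..
#.....
......
......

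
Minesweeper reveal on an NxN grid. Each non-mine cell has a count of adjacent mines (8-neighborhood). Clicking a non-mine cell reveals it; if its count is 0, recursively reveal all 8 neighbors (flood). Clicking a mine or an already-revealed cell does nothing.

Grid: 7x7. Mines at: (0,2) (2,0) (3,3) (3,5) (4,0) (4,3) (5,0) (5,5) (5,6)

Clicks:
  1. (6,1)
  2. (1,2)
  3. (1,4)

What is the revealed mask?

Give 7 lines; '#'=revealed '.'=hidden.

Click 1 (6,1) count=1: revealed 1 new [(6,1)] -> total=1
Click 2 (1,2) count=1: revealed 1 new [(1,2)] -> total=2
Click 3 (1,4) count=0: revealed 12 new [(0,3) (0,4) (0,5) (0,6) (1,3) (1,4) (1,5) (1,6) (2,3) (2,4) (2,5) (2,6)] -> total=14

Answer: ...####
..#####
...####
.......
.......
.......
.#.....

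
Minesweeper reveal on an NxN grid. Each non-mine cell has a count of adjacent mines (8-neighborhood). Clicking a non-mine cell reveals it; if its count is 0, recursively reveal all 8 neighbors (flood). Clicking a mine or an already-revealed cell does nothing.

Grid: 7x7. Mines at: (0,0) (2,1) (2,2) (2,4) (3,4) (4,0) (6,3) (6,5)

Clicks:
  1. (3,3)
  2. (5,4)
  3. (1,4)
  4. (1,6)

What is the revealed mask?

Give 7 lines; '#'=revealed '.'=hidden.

Answer: .######
.######
.....##
...#.##
.....##
....###
.......

Derivation:
Click 1 (3,3) count=3: revealed 1 new [(3,3)] -> total=1
Click 2 (5,4) count=2: revealed 1 new [(5,4)] -> total=2
Click 3 (1,4) count=1: revealed 1 new [(1,4)] -> total=3
Click 4 (1,6) count=0: revealed 19 new [(0,1) (0,2) (0,3) (0,4) (0,5) (0,6) (1,1) (1,2) (1,3) (1,5) (1,6) (2,5) (2,6) (3,5) (3,6) (4,5) (4,6) (5,5) (5,6)] -> total=22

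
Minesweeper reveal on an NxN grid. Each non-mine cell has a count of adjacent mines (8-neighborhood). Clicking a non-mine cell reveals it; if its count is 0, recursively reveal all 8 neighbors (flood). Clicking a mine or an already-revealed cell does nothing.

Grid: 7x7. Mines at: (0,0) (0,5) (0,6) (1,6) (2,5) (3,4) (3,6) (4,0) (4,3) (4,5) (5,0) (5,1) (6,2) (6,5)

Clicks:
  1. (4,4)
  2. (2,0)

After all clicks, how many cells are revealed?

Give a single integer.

Answer: 19

Derivation:
Click 1 (4,4) count=3: revealed 1 new [(4,4)] -> total=1
Click 2 (2,0) count=0: revealed 18 new [(0,1) (0,2) (0,3) (0,4) (1,0) (1,1) (1,2) (1,3) (1,4) (2,0) (2,1) (2,2) (2,3) (2,4) (3,0) (3,1) (3,2) (3,3)] -> total=19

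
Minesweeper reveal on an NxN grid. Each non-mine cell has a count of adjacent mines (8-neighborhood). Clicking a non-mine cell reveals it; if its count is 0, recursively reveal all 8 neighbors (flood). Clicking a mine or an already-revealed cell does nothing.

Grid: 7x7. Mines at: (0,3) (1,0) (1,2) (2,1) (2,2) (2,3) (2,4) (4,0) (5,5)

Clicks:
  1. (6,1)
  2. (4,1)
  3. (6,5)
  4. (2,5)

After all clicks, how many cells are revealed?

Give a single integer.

Answer: 20

Derivation:
Click 1 (6,1) count=0: revealed 18 new [(3,1) (3,2) (3,3) (3,4) (4,1) (4,2) (4,3) (4,4) (5,0) (5,1) (5,2) (5,3) (5,4) (6,0) (6,1) (6,2) (6,3) (6,4)] -> total=18
Click 2 (4,1) count=1: revealed 0 new [(none)] -> total=18
Click 3 (6,5) count=1: revealed 1 new [(6,5)] -> total=19
Click 4 (2,5) count=1: revealed 1 new [(2,5)] -> total=20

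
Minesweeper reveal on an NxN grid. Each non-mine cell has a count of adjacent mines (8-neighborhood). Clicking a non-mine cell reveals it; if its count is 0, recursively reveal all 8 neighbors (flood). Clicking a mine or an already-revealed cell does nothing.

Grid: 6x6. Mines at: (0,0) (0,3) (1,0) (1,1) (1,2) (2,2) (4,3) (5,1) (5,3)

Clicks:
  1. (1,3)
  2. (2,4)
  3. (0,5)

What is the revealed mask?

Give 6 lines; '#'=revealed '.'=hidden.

Click 1 (1,3) count=3: revealed 1 new [(1,3)] -> total=1
Click 2 (2,4) count=0: revealed 14 new [(0,4) (0,5) (1,4) (1,5) (2,3) (2,4) (2,5) (3,3) (3,4) (3,5) (4,4) (4,5) (5,4) (5,5)] -> total=15
Click 3 (0,5) count=0: revealed 0 new [(none)] -> total=15

Answer: ....##
...###
...###
...###
....##
....##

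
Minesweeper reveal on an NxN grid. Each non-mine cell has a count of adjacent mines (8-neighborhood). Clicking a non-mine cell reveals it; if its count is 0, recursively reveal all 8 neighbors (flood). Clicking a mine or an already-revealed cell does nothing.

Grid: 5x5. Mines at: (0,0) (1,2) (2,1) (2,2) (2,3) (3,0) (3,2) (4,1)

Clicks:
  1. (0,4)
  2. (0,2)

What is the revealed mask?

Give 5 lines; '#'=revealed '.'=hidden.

Answer: ..###
...##
.....
.....
.....

Derivation:
Click 1 (0,4) count=0: revealed 4 new [(0,3) (0,4) (1,3) (1,4)] -> total=4
Click 2 (0,2) count=1: revealed 1 new [(0,2)] -> total=5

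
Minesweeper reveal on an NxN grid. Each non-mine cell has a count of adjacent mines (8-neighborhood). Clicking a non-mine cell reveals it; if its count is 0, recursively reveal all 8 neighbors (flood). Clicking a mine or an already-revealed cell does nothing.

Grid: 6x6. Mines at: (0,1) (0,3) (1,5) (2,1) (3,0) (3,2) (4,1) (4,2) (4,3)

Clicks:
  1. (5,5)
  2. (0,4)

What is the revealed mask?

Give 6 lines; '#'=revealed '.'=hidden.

Answer: ....#.
......
....##
....##
....##
....##

Derivation:
Click 1 (5,5) count=0: revealed 8 new [(2,4) (2,5) (3,4) (3,5) (4,4) (4,5) (5,4) (5,5)] -> total=8
Click 2 (0,4) count=2: revealed 1 new [(0,4)] -> total=9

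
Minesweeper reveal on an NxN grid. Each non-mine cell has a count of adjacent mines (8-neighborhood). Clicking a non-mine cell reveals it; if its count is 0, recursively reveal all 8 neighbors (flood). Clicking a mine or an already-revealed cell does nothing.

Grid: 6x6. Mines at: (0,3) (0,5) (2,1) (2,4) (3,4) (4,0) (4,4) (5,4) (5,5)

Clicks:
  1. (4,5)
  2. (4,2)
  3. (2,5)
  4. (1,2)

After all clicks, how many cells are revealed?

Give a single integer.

Answer: 12

Derivation:
Click 1 (4,5) count=4: revealed 1 new [(4,5)] -> total=1
Click 2 (4,2) count=0: revealed 9 new [(3,1) (3,2) (3,3) (4,1) (4,2) (4,3) (5,1) (5,2) (5,3)] -> total=10
Click 3 (2,5) count=2: revealed 1 new [(2,5)] -> total=11
Click 4 (1,2) count=2: revealed 1 new [(1,2)] -> total=12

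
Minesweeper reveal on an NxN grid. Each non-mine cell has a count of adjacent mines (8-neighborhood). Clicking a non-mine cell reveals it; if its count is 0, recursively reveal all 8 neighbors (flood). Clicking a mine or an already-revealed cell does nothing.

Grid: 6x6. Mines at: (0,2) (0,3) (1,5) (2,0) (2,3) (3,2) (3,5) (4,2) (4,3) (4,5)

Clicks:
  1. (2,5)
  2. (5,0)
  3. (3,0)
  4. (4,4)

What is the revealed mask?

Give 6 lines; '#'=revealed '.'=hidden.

Click 1 (2,5) count=2: revealed 1 new [(2,5)] -> total=1
Click 2 (5,0) count=0: revealed 6 new [(3,0) (3,1) (4,0) (4,1) (5,0) (5,1)] -> total=7
Click 3 (3,0) count=1: revealed 0 new [(none)] -> total=7
Click 4 (4,4) count=3: revealed 1 new [(4,4)] -> total=8

Answer: ......
......
.....#
##....
##..#.
##....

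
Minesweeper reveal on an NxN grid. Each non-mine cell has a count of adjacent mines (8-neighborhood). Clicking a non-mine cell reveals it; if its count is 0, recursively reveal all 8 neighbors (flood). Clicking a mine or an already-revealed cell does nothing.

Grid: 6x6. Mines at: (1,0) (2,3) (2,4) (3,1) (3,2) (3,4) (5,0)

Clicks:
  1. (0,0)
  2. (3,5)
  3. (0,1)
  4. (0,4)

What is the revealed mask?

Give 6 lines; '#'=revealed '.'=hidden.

Click 1 (0,0) count=1: revealed 1 new [(0,0)] -> total=1
Click 2 (3,5) count=2: revealed 1 new [(3,5)] -> total=2
Click 3 (0,1) count=1: revealed 1 new [(0,1)] -> total=3
Click 4 (0,4) count=0: revealed 9 new [(0,2) (0,3) (0,4) (0,5) (1,1) (1,2) (1,3) (1,4) (1,5)] -> total=12

Answer: ######
.#####
......
.....#
......
......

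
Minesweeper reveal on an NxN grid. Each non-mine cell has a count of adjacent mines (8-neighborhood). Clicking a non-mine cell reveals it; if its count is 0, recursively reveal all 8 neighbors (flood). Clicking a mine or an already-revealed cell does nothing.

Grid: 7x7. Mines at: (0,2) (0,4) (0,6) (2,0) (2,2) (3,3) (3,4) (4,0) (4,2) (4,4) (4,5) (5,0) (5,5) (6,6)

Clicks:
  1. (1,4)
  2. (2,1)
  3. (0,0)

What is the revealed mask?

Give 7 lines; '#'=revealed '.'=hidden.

Click 1 (1,4) count=1: revealed 1 new [(1,4)] -> total=1
Click 2 (2,1) count=2: revealed 1 new [(2,1)] -> total=2
Click 3 (0,0) count=0: revealed 4 new [(0,0) (0,1) (1,0) (1,1)] -> total=6

Answer: ##.....
##..#..
.#.....
.......
.......
.......
.......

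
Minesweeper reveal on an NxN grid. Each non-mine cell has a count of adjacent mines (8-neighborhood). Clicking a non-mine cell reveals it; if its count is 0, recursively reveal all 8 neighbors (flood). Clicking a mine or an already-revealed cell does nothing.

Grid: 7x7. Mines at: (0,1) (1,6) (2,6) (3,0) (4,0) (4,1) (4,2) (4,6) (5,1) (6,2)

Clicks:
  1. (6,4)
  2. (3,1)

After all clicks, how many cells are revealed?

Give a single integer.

Click 1 (6,4) count=0: revealed 30 new [(0,2) (0,3) (0,4) (0,5) (1,1) (1,2) (1,3) (1,4) (1,5) (2,1) (2,2) (2,3) (2,4) (2,5) (3,1) (3,2) (3,3) (3,4) (3,5) (4,3) (4,4) (4,5) (5,3) (5,4) (5,5) (5,6) (6,3) (6,4) (6,5) (6,6)] -> total=30
Click 2 (3,1) count=4: revealed 0 new [(none)] -> total=30

Answer: 30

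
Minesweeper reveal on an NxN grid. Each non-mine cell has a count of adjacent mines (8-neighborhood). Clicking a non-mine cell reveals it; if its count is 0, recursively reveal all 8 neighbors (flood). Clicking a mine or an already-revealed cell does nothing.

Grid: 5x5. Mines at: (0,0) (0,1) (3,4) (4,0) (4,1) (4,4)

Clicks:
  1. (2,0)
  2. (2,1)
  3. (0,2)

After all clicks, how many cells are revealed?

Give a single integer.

Answer: 17

Derivation:
Click 1 (2,0) count=0: revealed 17 new [(0,2) (0,3) (0,4) (1,0) (1,1) (1,2) (1,3) (1,4) (2,0) (2,1) (2,2) (2,3) (2,4) (3,0) (3,1) (3,2) (3,3)] -> total=17
Click 2 (2,1) count=0: revealed 0 new [(none)] -> total=17
Click 3 (0,2) count=1: revealed 0 new [(none)] -> total=17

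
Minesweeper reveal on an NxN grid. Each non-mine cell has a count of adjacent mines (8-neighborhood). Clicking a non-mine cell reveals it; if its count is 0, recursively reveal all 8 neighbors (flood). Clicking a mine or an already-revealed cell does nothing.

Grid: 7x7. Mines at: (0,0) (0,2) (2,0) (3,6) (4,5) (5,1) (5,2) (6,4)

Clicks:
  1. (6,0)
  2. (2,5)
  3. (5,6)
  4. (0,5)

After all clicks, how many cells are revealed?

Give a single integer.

Answer: 27

Derivation:
Click 1 (6,0) count=1: revealed 1 new [(6,0)] -> total=1
Click 2 (2,5) count=1: revealed 1 new [(2,5)] -> total=2
Click 3 (5,6) count=1: revealed 1 new [(5,6)] -> total=3
Click 4 (0,5) count=0: revealed 24 new [(0,3) (0,4) (0,5) (0,6) (1,1) (1,2) (1,3) (1,4) (1,5) (1,6) (2,1) (2,2) (2,3) (2,4) (2,6) (3,1) (3,2) (3,3) (3,4) (3,5) (4,1) (4,2) (4,3) (4,4)] -> total=27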